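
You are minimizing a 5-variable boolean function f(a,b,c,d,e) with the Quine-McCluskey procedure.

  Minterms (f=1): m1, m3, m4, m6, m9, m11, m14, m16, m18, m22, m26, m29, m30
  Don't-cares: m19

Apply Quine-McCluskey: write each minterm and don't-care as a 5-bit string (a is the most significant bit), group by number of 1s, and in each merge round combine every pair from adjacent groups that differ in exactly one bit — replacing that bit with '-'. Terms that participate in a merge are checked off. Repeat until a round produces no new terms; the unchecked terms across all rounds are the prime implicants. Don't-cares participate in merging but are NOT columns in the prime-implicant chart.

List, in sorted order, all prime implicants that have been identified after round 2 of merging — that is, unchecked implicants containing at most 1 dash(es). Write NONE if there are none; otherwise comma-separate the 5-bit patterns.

Round 0: 00001✓ 00011✓ 00100✓ 00110✓ 01001✓ 01011✓ 01110✓ 10000✓ 10010✓ 10011✓ 10110✓ 11010✓ 11101 11110✓
Round 1: -0011 -0110✓ -1110✓ 0-001✓ 0-011✓ 0-110✓ 000-1✓ 001-0 010-1✓ 1-010✓ 1-110✓ 10-10✓ 100-0 1001- 11-10✓
Round 2: --110 0-0-1 1--10
PIs = {--110, -0011, 0-0-1, 001-0, 1--10, 100-0, 1001-, 11101}

-0011, 001-0, 100-0, 1001-, 11101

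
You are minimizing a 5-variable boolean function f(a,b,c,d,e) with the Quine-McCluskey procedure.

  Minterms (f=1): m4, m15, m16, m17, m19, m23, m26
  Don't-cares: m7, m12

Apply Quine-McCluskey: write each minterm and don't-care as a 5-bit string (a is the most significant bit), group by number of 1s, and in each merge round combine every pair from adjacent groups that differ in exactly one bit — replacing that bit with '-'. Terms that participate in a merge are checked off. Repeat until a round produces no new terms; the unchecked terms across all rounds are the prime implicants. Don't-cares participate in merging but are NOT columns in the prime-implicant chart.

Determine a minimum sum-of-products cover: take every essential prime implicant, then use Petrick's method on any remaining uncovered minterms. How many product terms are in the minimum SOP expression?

5

size-2^0 implicants → 00100(✓)  00111(✓)  01100(✓)  01111(✓)  10000(✓)  10001(✓)  10011(✓)  10111(✓)  11010
size-2^1 implicants → -0111  0-100  0-111  10-11  100-1  1000-
Unchecked terms (primes): -0111, 0-100, 0-111, 10-11, 100-1, 1000-, 11010
Minterm coverage:
  m4 ⊆ 0-100 [E]
  m15 ⊆ 0-111 [E]
  m16 ⊆ 1000- [E]
  m17 ⊆ 100-1,1000-
  m19 ⊆ 10-11,100-1
  m23 ⊆ -0111,10-11
  m26 ⊆ 11010 [E]
E = {0-100, 0-111, 1000-, 11010}
Petrick residual → 10-11
Cover = a'cd'e' + a'cde + ab'de + ab'c'd' + abc'de'  |cover|=5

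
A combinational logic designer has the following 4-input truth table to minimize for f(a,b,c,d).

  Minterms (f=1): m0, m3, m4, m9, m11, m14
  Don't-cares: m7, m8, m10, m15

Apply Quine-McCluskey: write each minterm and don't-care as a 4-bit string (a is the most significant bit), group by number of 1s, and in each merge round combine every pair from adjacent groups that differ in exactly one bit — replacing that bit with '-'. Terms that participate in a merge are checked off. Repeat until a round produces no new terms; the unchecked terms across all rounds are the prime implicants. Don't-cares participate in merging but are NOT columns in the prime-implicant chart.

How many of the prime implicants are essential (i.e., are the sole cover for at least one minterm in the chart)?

4

[col 0] 0000*, 0011*, 0100*, 0111*, 1000*, 1001*, 1010*, 1011*, 1110*, 1111*
[col 1] -000, -011*, -111*, 0-00, 0-11*, 1-10*, 1-11*, 10-0*, 10-1*, 100-*, 101-*, 111-*
[col 2] --11, 1-1-, 10--
Prime implicants: --11, -000, 0-00, 1-1-, 10--
PI chart (minterm → PIs covering it):
  0 | -000,0-00
  3 | --11  (sole → essential)
  4 | 0-00  (sole → essential)
  9 | 10--  (sole → essential)
  11 | --11,1-1-,10--
  14 | 1-1-  (sole → essential)
Essential prime implicants: --11, 0-00, 1-1-, 10--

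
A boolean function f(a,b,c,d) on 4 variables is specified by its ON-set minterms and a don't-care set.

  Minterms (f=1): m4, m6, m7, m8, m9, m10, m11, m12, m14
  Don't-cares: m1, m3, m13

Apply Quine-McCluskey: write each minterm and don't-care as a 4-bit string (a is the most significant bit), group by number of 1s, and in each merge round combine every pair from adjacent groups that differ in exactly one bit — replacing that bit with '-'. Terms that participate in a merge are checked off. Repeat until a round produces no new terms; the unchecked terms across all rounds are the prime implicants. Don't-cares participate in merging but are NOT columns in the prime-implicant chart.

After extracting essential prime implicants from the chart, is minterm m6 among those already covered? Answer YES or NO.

YES

[col 0] 0001*, 0011*, 0100*, 0110*, 0111*, 1000*, 1001*, 1010*, 1011*, 1100*, 1101*, 1110*
[col 1] -001*, -011*, -100*, -110*, 0-11, 00-1*, 01-0*, 011-, 1-00*, 1-01*, 1-10*, 10-0*, 10-1*, 100-*, 101-*, 11-0*, 110-*
[col 2] -0-1, -1-0, 1--0, 1-0-, 10--
Prime implicants: -0-1, -1-0, 0-11, 011-, 1--0, 1-0-, 10--
PI chart (minterm → PIs covering it):
  4 | -1-0  (sole → essential)
  6 | -1-0,011-
  7 | 0-11,011-
  8 | 1--0,1-0-,10--
  9 | -0-1,1-0-,10--
  10 | 1--0,10--
  11 | -0-1,10--
  12 | -1-0,1--0,1-0-
  14 | -1-0,1--0
Essential prime implicants: -1-0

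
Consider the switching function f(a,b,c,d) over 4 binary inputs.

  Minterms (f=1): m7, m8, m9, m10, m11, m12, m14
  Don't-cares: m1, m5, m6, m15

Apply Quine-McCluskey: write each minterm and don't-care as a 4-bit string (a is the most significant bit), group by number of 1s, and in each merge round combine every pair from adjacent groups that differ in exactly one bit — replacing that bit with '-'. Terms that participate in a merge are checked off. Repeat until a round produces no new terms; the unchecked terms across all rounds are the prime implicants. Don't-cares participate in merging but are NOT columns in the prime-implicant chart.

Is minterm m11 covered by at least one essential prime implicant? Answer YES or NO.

[col 0] 0001*, 0101*, 0110*, 0111*, 1000*, 1001*, 1010*, 1011*, 1100*, 1110*, 1111*
[col 1] -001, -110*, -111*, 0-01, 01-1, 011-*, 1-00*, 1-10*, 1-11*, 10-0*, 10-1*, 100-*, 101-*, 11-0*, 111-*
[col 2] -11-, 1--0, 1-1-, 10--
Prime implicants: -001, -11-, 0-01, 01-1, 1--0, 1-1-, 10--
PI chart (minterm → PIs covering it):
  7 | -11-,01-1
  8 | 1--0,10--
  9 | -001,10--
  10 | 1--0,1-1-,10--
  11 | 1-1-,10--
  12 | 1--0  (sole → essential)
  14 | -11-,1--0,1-1-
Essential prime implicants: 1--0

NO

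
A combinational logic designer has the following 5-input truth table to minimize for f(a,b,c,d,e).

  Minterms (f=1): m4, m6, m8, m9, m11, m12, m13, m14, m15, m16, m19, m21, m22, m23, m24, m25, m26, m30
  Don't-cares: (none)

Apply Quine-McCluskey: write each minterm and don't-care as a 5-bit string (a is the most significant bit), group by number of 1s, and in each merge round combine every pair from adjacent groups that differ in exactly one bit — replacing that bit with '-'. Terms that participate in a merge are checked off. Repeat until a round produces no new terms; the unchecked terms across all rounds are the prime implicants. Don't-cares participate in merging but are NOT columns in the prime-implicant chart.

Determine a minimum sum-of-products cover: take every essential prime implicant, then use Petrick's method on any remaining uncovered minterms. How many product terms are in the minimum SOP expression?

Round 0: 00100✓ 00110✓ 01000✓ 01001✓ 01011✓ 01100✓ 01101✓ 01110✓ 01111✓ 10000✓ 10011✓ 10101✓ 10110✓ 10111✓ 11000✓ 11001✓ 11010✓ 11110✓
Round 1: -0110✓ -1000✓ -1001✓ -1110✓ 0-100✓ 0-110✓ 001-0✓ 01-00✓ 01-01✓ 01-11✓ 010-1✓ 0100-✓ 011-0✓ 011-1✓ 0110-✓ 0111-✓ 1-000 1-110✓ 10-11 101-1 1011- 11-10 110-0 1100-✓
Round 2: --110 -100- 0-1-0 01--1 01-0- 011--
PIs = {--110, -100-, 0-1-0, 01--1, 01-0-, 011--, 1-000, 10-11, 101-1, 1011-, 11-10, 110-0}
Coverage chart:
  m4: 0-1-0 ←essential
  m6: --110,0-1-0
  m8: -100-,01-0-
  m9: -100-,01--1,01-0-
  m11: 01--1 ←essential
  m12: 0-1-0,01-0-,011--
  m13: 01--1,01-0-,011--
  m14: --110,0-1-0,011--
  m15: 01--1,011--
  m16: 1-000 ←essential
  m19: 10-11 ←essential
  m21: 101-1 ←essential
  m22: --110,1011-
  m23: 10-11,101-1,1011-
  m24: -100-,1-000,110-0
  m25: -100- ←essential
  m26: 11-10,110-0
  m30: --110,11-10
Essential: -100-, 0-1-0, 01--1, 1-000, 10-11, 101-1
Petrick residual → --110, 11-10
Min cover (8 terms): cde' + bc'd' + a'ce' + a'be + ac'd'e' + ab'de + ab'ce + abde'

8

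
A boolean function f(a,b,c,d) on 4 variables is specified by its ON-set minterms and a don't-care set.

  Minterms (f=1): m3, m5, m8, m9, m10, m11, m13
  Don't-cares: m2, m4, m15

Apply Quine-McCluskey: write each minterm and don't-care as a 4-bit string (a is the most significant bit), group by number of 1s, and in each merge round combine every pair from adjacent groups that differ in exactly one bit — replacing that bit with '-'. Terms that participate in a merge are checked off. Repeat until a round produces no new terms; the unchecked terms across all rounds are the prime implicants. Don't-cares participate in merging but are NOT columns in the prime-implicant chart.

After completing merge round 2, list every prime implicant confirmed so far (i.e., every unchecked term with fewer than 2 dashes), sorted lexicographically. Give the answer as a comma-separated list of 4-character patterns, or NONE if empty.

-101, 010-

size-2^0 implicants → 0010(✓)  0011(✓)  0100(✓)  0101(✓)  1000(✓)  1001(✓)  1010(✓)  1011(✓)  1101(✓)  1111(✓)
size-2^1 implicants → -010(✓)  -011(✓)  -101  001-(✓)  010-  1-01(✓)  1-11(✓)  10-0(✓)  10-1(✓)  100-(✓)  101-(✓)  11-1(✓)
size-2^2 implicants → -01-  1--1  10--
Unchecked terms (primes): -01-, -101, 010-, 1--1, 10--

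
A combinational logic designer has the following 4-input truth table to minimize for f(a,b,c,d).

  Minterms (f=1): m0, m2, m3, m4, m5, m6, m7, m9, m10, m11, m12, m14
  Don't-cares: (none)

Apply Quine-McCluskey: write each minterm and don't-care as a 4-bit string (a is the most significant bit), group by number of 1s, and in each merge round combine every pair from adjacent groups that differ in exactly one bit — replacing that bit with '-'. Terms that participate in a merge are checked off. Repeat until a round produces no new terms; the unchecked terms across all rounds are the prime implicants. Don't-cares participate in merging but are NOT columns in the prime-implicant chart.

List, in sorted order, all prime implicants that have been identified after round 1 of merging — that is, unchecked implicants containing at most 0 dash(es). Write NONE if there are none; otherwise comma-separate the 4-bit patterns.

NONE

[col 0] 0000*, 0010*, 0011*, 0100*, 0101*, 0110*, 0111*, 1001*, 1010*, 1011*, 1100*, 1110*
[col 1] -010*, -011*, -100*, -110*, 0-00*, 0-10*, 0-11*, 00-0*, 001-*, 01-0*, 01-1*, 010-*, 011-*, 1-10*, 10-1, 101-*, 11-0*
[col 2] --10, -01-, -1-0, 0--0, 0-1-, 01--
Prime implicants: --10, -01-, -1-0, 0--0, 0-1-, 01--, 10-1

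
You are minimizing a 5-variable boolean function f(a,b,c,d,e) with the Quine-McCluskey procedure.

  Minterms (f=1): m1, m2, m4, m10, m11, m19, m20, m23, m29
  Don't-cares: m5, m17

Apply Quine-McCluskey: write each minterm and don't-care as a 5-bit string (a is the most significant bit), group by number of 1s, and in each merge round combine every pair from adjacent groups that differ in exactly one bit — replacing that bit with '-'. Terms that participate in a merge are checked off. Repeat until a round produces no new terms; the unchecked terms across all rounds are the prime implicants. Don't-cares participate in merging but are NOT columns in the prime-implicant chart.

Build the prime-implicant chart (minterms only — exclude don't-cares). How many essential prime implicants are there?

5

size-2^0 implicants → 00001(✓)  00010(✓)  00100(✓)  00101(✓)  01010(✓)  01011(✓)  10001(✓)  10011(✓)  10100(✓)  10111(✓)  11101
size-2^1 implicants → -0001  -0100  0-010  00-01  0010-  0101-  10-11  100-1
Unchecked terms (primes): -0001, -0100, 0-010, 00-01, 0010-, 0101-, 10-11, 100-1, 11101
Minterm coverage:
  m1 ⊆ -0001,00-01
  m2 ⊆ 0-010 [E]
  m4 ⊆ -0100,0010-
  m10 ⊆ 0-010,0101-
  m11 ⊆ 0101- [E]
  m19 ⊆ 10-11,100-1
  m20 ⊆ -0100 [E]
  m23 ⊆ 10-11 [E]
  m29 ⊆ 11101 [E]
E = {-0100, 0-010, 0101-, 10-11, 11101}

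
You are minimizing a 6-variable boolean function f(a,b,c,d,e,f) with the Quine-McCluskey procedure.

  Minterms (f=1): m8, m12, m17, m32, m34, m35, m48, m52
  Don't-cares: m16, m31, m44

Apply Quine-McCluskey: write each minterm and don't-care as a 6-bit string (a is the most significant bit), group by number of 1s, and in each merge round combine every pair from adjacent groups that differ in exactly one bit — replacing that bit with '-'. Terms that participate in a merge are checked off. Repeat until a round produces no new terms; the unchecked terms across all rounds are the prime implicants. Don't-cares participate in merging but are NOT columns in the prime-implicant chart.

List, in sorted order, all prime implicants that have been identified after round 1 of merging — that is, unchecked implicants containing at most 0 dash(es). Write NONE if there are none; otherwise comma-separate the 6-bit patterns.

011111

Round 0: 001000✓ 001100✓ 010000✓ 010001✓ 011111 100000✓ 100010✓ 100011✓ 101100✓ 110000✓ 110100✓
Round 1: -01100 -10000 001-00 01000- 1-0000 1000-0 10001- 110-00
PIs = {-01100, -10000, 001-00, 01000-, 011111, 1-0000, 1000-0, 10001-, 110-00}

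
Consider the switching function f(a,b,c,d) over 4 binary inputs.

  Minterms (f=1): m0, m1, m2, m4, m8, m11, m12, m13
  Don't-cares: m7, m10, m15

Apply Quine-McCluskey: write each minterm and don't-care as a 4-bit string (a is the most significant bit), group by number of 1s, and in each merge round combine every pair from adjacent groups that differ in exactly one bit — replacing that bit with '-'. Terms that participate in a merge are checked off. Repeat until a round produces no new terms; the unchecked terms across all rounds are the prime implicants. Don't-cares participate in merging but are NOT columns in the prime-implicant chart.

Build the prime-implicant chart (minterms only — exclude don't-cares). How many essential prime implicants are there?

3

Round 0: 0000✓ 0001✓ 0010✓ 0100✓ 0111✓ 1000✓ 1010✓ 1011✓ 1100✓ 1101✓ 1111✓
Round 1: -000✓ -010✓ -100✓ -111 0-00✓ 00-0✓ 000- 1-00✓ 1-11 10-0✓ 101- 11-1 110-
Round 2: --00 -0-0
PIs = {--00, -0-0, -111, 000-, 1-11, 101-, 11-1, 110-}
Coverage chart:
  m0: --00,-0-0,000-
  m1: 000- ←essential
  m2: -0-0 ←essential
  m4: --00 ←essential
  m8: --00,-0-0
  m11: 1-11,101-
  m12: --00,110-
  m13: 11-1,110-
Essential: --00, -0-0, 000-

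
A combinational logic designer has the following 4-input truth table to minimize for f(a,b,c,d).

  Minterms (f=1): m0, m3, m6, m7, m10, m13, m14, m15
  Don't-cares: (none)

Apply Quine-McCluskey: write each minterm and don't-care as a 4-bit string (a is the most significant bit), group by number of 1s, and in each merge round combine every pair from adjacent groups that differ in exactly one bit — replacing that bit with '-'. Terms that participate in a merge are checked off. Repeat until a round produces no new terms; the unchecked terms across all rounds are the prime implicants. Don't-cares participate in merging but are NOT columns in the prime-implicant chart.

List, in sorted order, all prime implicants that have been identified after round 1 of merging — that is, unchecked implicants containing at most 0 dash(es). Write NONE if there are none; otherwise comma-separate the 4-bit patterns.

0000

[col 0] 0000, 0011*, 0110*, 0111*, 1010*, 1101*, 1110*, 1111*
[col 1] -110*, -111*, 0-11, 011-*, 1-10, 11-1, 111-*
[col 2] -11-
Prime implicants: -11-, 0-11, 0000, 1-10, 11-1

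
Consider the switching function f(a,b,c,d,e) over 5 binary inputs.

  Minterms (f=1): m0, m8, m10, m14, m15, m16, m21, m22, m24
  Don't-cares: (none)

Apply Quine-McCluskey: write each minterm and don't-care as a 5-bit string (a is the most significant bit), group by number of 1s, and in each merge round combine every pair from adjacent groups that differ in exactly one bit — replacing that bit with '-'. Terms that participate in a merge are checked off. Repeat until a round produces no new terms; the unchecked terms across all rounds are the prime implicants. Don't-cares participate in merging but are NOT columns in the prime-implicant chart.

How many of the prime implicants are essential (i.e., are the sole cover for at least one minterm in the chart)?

4

Round 0: 00000✓ 01000✓ 01010✓ 01110✓ 01111✓ 10000✓ 10101 10110 11000✓
Round 1: -0000✓ -1000✓ 0-000✓ 01-10 010-0 0111- 1-000✓
Round 2: --000
PIs = {--000, 01-10, 010-0, 0111-, 10101, 10110}
Coverage chart:
  m0: --000 ←essential
  m8: --000,010-0
  m10: 01-10,010-0
  m14: 01-10,0111-
  m15: 0111- ←essential
  m16: --000 ←essential
  m21: 10101 ←essential
  m22: 10110 ←essential
  m24: --000 ←essential
Essential: --000, 0111-, 10101, 10110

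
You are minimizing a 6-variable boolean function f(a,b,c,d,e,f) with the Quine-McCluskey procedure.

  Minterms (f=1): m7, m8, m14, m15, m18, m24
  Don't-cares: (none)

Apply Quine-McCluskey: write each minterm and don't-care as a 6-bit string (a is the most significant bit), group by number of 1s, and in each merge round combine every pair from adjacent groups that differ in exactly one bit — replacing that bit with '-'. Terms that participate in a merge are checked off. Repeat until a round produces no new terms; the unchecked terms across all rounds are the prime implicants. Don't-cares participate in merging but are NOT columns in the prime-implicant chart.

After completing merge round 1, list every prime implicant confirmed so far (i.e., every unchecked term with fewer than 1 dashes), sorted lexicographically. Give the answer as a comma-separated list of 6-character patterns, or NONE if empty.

010010

[col 0] 000111*, 001000*, 001110*, 001111*, 010010, 011000*
[col 1] 0-1000, 00-111, 00111-
Prime implicants: 0-1000, 00-111, 00111-, 010010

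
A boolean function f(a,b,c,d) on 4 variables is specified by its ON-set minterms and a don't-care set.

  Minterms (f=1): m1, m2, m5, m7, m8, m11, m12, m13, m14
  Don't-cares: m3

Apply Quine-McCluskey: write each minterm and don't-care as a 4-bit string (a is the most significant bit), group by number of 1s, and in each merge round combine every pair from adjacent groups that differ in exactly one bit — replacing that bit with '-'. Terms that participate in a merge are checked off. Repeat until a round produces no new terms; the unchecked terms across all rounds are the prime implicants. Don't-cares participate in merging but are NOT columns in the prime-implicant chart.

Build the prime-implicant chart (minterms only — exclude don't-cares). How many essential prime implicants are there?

5

size-2^0 implicants → 0001(✓)  0010(✓)  0011(✓)  0101(✓)  0111(✓)  1000(✓)  1011(✓)  1100(✓)  1101(✓)  1110(✓)
size-2^1 implicants → -011  -101  0-01(✓)  0-11(✓)  00-1(✓)  001-  01-1(✓)  1-00  11-0  110-
size-2^2 implicants → 0--1
Unchecked terms (primes): -011, -101, 0--1, 001-, 1-00, 11-0, 110-
Minterm coverage:
  m1 ⊆ 0--1 [E]
  m2 ⊆ 001- [E]
  m5 ⊆ -101,0--1
  m7 ⊆ 0--1 [E]
  m8 ⊆ 1-00 [E]
  m11 ⊆ -011 [E]
  m12 ⊆ 1-00,11-0,110-
  m13 ⊆ -101,110-
  m14 ⊆ 11-0 [E]
E = {-011, 0--1, 001-, 1-00, 11-0}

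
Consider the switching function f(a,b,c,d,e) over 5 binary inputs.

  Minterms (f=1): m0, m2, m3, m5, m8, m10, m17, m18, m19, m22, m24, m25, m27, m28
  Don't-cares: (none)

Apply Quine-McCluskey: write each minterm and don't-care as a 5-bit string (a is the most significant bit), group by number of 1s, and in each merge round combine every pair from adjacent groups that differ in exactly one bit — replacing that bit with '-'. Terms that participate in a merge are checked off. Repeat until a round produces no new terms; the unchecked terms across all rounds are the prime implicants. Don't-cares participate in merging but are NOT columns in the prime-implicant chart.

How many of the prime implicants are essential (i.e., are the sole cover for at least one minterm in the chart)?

Round 0: 00000✓ 00010✓ 00011✓ 00101 01000✓ 01010✓ 10001✓ 10010✓ 10011✓ 10110✓ 11000✓ 11001✓ 11011✓ 11100✓
Round 1: -0010✓ -0011✓ -1000 0-000✓ 0-010✓ 000-0✓ 0001-✓ 010-0✓ 1-001✓ 1-011✓ 10-10 100-1✓ 1001-✓ 11-00 110-1✓ 1100-
Round 2: -001- 0-0-0 1-0-1
PIs = {-001-, -1000, 0-0-0, 00101, 1-0-1, 10-10, 11-00, 1100-}
Coverage chart:
  m0: 0-0-0 ←essential
  m2: -001-,0-0-0
  m3: -001- ←essential
  m5: 00101 ←essential
  m8: -1000,0-0-0
  m10: 0-0-0 ←essential
  m17: 1-0-1 ←essential
  m18: -001-,10-10
  m19: -001-,1-0-1
  m22: 10-10 ←essential
  m24: -1000,11-00,1100-
  m25: 1-0-1,1100-
  m27: 1-0-1 ←essential
  m28: 11-00 ←essential
Essential: -001-, 0-0-0, 00101, 1-0-1, 10-10, 11-00

6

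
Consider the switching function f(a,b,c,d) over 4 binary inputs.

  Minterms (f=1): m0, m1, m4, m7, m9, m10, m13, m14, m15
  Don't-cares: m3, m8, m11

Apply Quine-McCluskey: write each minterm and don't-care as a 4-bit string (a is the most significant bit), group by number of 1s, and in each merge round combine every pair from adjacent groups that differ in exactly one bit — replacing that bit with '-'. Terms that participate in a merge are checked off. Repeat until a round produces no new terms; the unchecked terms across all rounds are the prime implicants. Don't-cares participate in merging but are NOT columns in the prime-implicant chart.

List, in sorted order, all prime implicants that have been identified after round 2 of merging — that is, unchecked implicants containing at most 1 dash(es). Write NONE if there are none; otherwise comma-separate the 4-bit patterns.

0-00

Round 0: 0000✓ 0001✓ 0011✓ 0100✓ 0111✓ 1000✓ 1001✓ 1010✓ 1011✓ 1101✓ 1110✓ 1111✓
Round 1: -000✓ -001✓ -011✓ -111✓ 0-00 0-11✓ 00-1✓ 000-✓ 1-01✓ 1-10✓ 1-11✓ 10-0✓ 10-1✓ 100-✓ 101-✓ 11-1✓ 111-✓
Round 2: --11 -0-1 -00- 1--1 1-1- 10--
PIs = {--11, -0-1, -00-, 0-00, 1--1, 1-1-, 10--}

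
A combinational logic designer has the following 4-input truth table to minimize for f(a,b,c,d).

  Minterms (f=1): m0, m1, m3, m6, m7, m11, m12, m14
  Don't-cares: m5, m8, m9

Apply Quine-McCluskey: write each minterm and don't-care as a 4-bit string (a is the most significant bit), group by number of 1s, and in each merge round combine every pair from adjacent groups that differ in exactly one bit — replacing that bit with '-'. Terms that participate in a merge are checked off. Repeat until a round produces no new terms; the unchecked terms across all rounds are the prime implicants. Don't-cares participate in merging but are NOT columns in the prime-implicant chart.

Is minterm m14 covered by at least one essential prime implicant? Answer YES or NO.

NO

Round 0: 0000✓ 0001✓ 0011✓ 0101✓ 0110✓ 0111✓ 1000✓ 1001✓ 1011✓ 1100✓ 1110✓
Round 1: -000✓ -001✓ -011✓ -110 0-01✓ 0-11✓ 00-1✓ 000-✓ 01-1✓ 011- 1-00 10-1✓ 100-✓ 11-0
Round 2: -0-1 -00- 0--1
PIs = {-0-1, -00-, -110, 0--1, 011-, 1-00, 11-0}
Coverage chart:
  m0: -00- ←essential
  m1: -0-1,-00-,0--1
  m3: -0-1,0--1
  m6: -110,011-
  m7: 0--1,011-
  m11: -0-1 ←essential
  m12: 1-00,11-0
  m14: -110,11-0
Essential: -0-1, -00-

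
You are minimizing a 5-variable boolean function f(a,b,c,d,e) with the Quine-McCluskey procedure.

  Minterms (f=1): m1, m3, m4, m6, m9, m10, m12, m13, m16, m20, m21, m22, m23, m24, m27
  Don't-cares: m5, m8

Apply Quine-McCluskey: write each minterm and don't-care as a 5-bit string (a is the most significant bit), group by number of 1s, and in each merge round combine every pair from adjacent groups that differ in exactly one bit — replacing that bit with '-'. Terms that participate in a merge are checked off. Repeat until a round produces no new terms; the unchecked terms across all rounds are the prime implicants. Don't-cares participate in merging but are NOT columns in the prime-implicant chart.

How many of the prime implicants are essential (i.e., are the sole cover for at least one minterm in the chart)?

[col 0] 00001*, 00011*, 00100*, 00101*, 00110*, 01000*, 01001*, 01010*, 01100*, 01101*, 10000*, 10100*, 10101*, 10110*, 10111*, 11000*, 11011
[col 1] -0100*, -0101*, -0110*, -1000, 0-001*, 0-100*, 0-101*, 00-01*, 000-1, 001-0*, 0010-*, 01-00*, 01-01*, 010-0, 0100-*, 0110-*, 1-000, 10-00, 101-0*, 101-1*, 1010-*, 1011-*
[col 2] -01-0, -010-, 0--01, 0-10-, 01-0-, 101--
Prime implicants: -01-0, -010-, -1000, 0--01, 0-10-, 000-1, 01-0-, 010-0, 1-000, 10-00, 101--, 11011
PI chart (minterm → PIs covering it):
  1 | 0--01,000-1
  3 | 000-1  (sole → essential)
  4 | -01-0,-010-,0-10-
  6 | -01-0  (sole → essential)
  9 | 0--01,01-0-
  10 | 010-0  (sole → essential)
  12 | 0-10-,01-0-
  13 | 0--01,0-10-,01-0-
  16 | 1-000,10-00
  20 | -01-0,-010-,10-00,101--
  21 | -010-,101--
  22 | -01-0,101--
  23 | 101--  (sole → essential)
  24 | -1000,1-000
  27 | 11011  (sole → essential)
Essential prime implicants: -01-0, 000-1, 010-0, 101--, 11011

5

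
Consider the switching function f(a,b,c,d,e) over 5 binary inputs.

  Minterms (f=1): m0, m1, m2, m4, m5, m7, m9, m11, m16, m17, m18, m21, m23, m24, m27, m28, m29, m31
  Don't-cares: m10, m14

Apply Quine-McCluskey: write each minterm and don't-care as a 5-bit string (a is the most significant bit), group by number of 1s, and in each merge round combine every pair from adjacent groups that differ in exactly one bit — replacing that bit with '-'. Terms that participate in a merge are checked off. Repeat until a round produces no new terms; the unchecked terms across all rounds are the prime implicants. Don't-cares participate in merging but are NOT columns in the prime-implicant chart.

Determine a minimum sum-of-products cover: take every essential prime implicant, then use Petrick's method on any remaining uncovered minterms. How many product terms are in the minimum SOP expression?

[col 0] 00000*, 00001*, 00010*, 00100*, 00101*, 00111*, 01001*, 01010*, 01011*, 01110*, 10000*, 10001*, 10010*, 10101*, 10111*, 11000*, 11011*, 11100*, 11101*, 11111*
[col 1] -0000*, -0001*, -0010*, -0101*, -0111*, -1011, 0-001, 0-010, 00-00*, 00-01*, 000-0*, 0000-*, 001-1*, 0010-*, 01-10, 010-1, 0101-, 1-000, 1-101*, 1-111*, 10-01*, 100-0*, 1000-*, 101-1*, 11-00, 11-11, 111-1*, 1110-
[col 2] -0-01, -00-0, -000-, -01-1, 00-0-, 1-1-1
Prime implicants: -0-01, -00-0, -000-, -01-1, -1011, 0-001, 0-010, 00-0-, 01-10, 010-1, 0101-, 1-000, 1-1-1, 11-00, 11-11, 1110-
PI chart (minterm → PIs covering it):
  0 | -00-0,-000-,00-0-
  1 | -0-01,-000-,0-001,00-0-
  2 | -00-0,0-010
  4 | 00-0-  (sole → essential)
  5 | -0-01,-01-1,00-0-
  7 | -01-1  (sole → essential)
  9 | 0-001,010-1
  11 | -1011,010-1,0101-
  16 | -00-0,-000-,1-000
  17 | -0-01,-000-
  18 | -00-0  (sole → essential)
  21 | -0-01,-01-1,1-1-1
  23 | -01-1,1-1-1
  24 | 1-000,11-00
  27 | -1011,11-11
  28 | 11-00,1110-
  29 | 1-1-1,1110-
  31 | 1-1-1,11-11
Essential prime implicants: -00-0, -01-1, 00-0-
Petrick residual → -0-01, -1011, 0-001, 1-1-1, 11-00
Minimum SOP uses 8 PIs: b'd'e + b'c'e' + b'ce + bc'de + a'c'd'e + a'b'd' + ace + abd'e'

8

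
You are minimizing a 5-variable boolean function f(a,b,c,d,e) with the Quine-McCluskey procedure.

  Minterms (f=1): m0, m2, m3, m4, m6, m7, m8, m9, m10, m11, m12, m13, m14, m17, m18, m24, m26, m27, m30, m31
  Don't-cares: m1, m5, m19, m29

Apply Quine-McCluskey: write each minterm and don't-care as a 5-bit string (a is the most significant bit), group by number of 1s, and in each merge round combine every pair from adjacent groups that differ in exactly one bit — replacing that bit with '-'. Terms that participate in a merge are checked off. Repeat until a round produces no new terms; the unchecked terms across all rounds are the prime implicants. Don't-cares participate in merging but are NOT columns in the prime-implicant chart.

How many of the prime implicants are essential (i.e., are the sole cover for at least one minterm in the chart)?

Round 0: 00000✓ 00001✓ 00010✓ 00011✓ 00100✓ 00101✓ 00110✓ 00111✓ 01000✓ 01001✓ 01010✓ 01011✓ 01100✓ 01101✓ 01110✓ 10001✓ 10010✓ 10011✓ 11000✓ 11010✓ 11011✓ 11101✓ 11110✓ 11111✓
Round 1: -0001✓ -0010✓ -0011✓ -1000✓ -1010✓ -1011✓ -1101 -1110✓ 0-000✓ 0-001✓ 0-010✓ 0-011✓ 0-100✓ 0-101✓ 0-110✓ 00-00✓ 00-01✓ 00-10✓ 00-11✓ 000-0✓ 000-1✓ 0000-✓ 0001-✓ 001-0✓ 001-1✓ 0010-✓ 0011-✓ 01-00✓ 01-01✓ 01-10✓ 010-0✓ 010-1✓ 0100-✓ 0101-✓ 011-0✓ 0110-✓ 1-010✓ 1-011✓ 100-1✓ 1001-✓ 11-10✓ 11-11✓ 110-0✓ 1101-✓ 111-1 1111-✓
Round 2: --010✓ --011✓ -00-1 -001-✓ -1-10 -10-0 -101-✓ 0--00✓ 0--01✓ 0--10✓ 0-0-0✓ 0-0-1✓ 0-00-✓ 0-01-✓ 0-1-0✓ 0-10-✓ 00--0✓ 00--1✓ 00-0-✓ 00-1-✓ 000--✓ 001--✓ 01--0✓ 01-0-✓ 010--✓ 1-01-✓ 11-1-
Round 3: --01- 0---0 0--0- 0-0-- 00---
PIs = {--01-, -00-1, -1-10, -10-0, -1101, 0---0, 0--0-, 0-0--, 00---, 11-1-, 111-1}
Coverage chart:
  m0: 0---0,0--0-,0-0--,00---
  m2: --01-,0---0,0-0--,00---
  m3: --01-,-00-1,0-0--,00---
  m4: 0---0,0--0-,00---
  m6: 0---0,00---
  m7: 00--- ←essential
  m8: -10-0,0---0,0--0-,0-0--
  m9: 0--0-,0-0--
  m10: --01-,-1-10,-10-0,0---0,0-0--
  m11: --01-,0-0--
  m12: 0---0,0--0-
  m13: -1101,0--0-
  m14: -1-10,0---0
  m17: -00-1 ←essential
  m18: --01- ←essential
  m24: -10-0 ←essential
  m26: --01-,-1-10,-10-0,11-1-
  m27: --01-,11-1-
  m30: -1-10,11-1-
  m31: 11-1-,111-1
Essential: --01-, -00-1, -10-0, 00---

4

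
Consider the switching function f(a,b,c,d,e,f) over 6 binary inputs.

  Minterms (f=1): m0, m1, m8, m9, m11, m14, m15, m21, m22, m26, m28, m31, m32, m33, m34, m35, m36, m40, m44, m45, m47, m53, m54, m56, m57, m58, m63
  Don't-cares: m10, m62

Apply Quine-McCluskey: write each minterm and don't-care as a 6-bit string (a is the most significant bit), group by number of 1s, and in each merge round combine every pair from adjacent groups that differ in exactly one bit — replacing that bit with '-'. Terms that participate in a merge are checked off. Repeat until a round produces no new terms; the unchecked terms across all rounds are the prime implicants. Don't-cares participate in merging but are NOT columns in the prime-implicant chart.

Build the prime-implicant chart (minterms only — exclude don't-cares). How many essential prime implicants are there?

[col 0] 000000*, 000001*, 001000*, 001001*, 001010*, 001011*, 001110*, 001111*, 010101*, 010110*, 011010*, 011100, 011111*, 100000*, 100001*, 100010*, 100011*, 100100*, 101000*, 101100*, 101101*, 101111*, 110101*, 110110*, 111000*, 111001*, 111010*, 111110*, 111111*
[col 1] -00000*, -00001*, -01000*, -01111*, -10101, -10110, -11010, -11111*, 0-1010, 0-1111*, 00-000*, 00-001*, 00000-*, 001-10*, 001-11*, 0010-0*, 0010-1*, 00100-*, 00101-*, 00111-*, 1-1000, 1-1111*, 10-000*, 10-100*, 100-00*, 1000-0*, 1000-1*, 10000-*, 10001-*, 101-00*, 1011-1, 10110-, 11-110, 111-10, 1110-0, 11100-, 11111-
[col 2] --1111, -0-000, -0000-, 00-00-, 001-1-, 0010--, 10--00, 1000--
Prime implicants: --1111, -0-000, -0000-, -10101, -10110, -11010, 0-1010, 00-00-, 001-1-, 0010--, 011100, 1-1000, 10--00, 1000--, 1011-1, 10110-, 11-110, 111-10, 1110-0, 11100-, 11111-
PI chart (minterm → PIs covering it):
  0 | -0-000,-0000-,00-00-
  1 | -0000-,00-00-
  8 | -0-000,00-00-,0010--
  9 | 00-00-,0010--
  11 | 001-1-,0010--
  14 | 001-1-  (sole → essential)
  15 | --1111,001-1-
  21 | -10101  (sole → essential)
  22 | -10110  (sole → essential)
  26 | -11010,0-1010
  28 | 011100  (sole → essential)
  31 | --1111  (sole → essential)
  32 | -0-000,-0000-,10--00,1000--
  33 | -0000-,1000--
  34 | 1000--  (sole → essential)
  35 | 1000--  (sole → essential)
  36 | 10--00  (sole → essential)
  40 | -0-000,1-1000,10--00
  44 | 10--00,10110-
  45 | 1011-1,10110-
  47 | --1111,1011-1
  53 | -10101  (sole → essential)
  54 | -10110,11-110
  56 | 1-1000,1110-0,11100-
  57 | 11100-  (sole → essential)
  58 | -11010,111-10,1110-0
  63 | --1111,11111-
Essential prime implicants: --1111, -10101, -10110, 001-1-, 011100, 10--00, 1000--, 11100-

8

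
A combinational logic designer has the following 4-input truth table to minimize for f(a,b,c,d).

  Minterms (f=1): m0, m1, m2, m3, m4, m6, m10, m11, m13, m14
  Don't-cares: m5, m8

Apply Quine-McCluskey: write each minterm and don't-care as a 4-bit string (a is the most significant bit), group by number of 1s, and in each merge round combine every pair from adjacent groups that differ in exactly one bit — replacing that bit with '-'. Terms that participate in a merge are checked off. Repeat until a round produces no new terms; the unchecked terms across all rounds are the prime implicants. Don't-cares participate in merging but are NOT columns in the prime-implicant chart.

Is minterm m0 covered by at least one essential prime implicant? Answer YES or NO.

NO

[col 0] 0000*, 0001*, 0010*, 0011*, 0100*, 0101*, 0110*, 1000*, 1010*, 1011*, 1101*, 1110*
[col 1] -000*, -010*, -011*, -101, -110*, 0-00*, 0-01*, 0-10*, 00-0*, 00-1*, 000-*, 001-*, 01-0*, 010-*, 1-10*, 10-0*, 101-*
[col 2] --10, -0-0, -01-, 0--0, 0-0-, 00--
Prime implicants: --10, -0-0, -01-, -101, 0--0, 0-0-, 00--
PI chart (minterm → PIs covering it):
  0 | -0-0,0--0,0-0-,00--
  1 | 0-0-,00--
  2 | --10,-0-0,-01-,0--0,00--
  3 | -01-,00--
  4 | 0--0,0-0-
  6 | --10,0--0
  10 | --10,-0-0,-01-
  11 | -01-  (sole → essential)
  13 | -101  (sole → essential)
  14 | --10  (sole → essential)
Essential prime implicants: --10, -01-, -101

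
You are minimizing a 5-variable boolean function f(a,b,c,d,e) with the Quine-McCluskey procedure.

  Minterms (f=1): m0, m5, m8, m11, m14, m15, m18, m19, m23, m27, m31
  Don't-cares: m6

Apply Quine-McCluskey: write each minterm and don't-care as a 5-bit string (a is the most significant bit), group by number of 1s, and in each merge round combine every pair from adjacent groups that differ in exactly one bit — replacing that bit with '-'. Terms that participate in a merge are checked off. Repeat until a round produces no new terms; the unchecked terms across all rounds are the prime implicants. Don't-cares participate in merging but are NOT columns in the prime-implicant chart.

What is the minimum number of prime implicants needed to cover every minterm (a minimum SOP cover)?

6

Round 0: 00000✓ 00101 00110✓ 01000✓ 01011✓ 01110✓ 01111✓ 10010✓ 10011✓ 10111✓ 11011✓ 11111✓
Round 1: -1011✓ -1111✓ 0-000 0-110 01-11✓ 0111- 1-011✓ 1-111✓ 10-11✓ 1001- 11-11✓
Round 2: -1-11 1--11
PIs = {-1-11, 0-000, 0-110, 00101, 0111-, 1--11, 1001-}
Coverage chart:
  m0: 0-000 ←essential
  m5: 00101 ←essential
  m8: 0-000 ←essential
  m11: -1-11 ←essential
  m14: 0-110,0111-
  m15: -1-11,0111-
  m18: 1001- ←essential
  m19: 1--11,1001-
  m23: 1--11 ←essential
  m27: -1-11,1--11
  m31: -1-11,1--11
Essential: -1-11, 0-000, 00101, 1--11, 1001-
Petrick residual → 0-110
Min cover (6 terms): bde + a'c'd'e' + a'cde' + a'b'cd'e + ade + ab'c'd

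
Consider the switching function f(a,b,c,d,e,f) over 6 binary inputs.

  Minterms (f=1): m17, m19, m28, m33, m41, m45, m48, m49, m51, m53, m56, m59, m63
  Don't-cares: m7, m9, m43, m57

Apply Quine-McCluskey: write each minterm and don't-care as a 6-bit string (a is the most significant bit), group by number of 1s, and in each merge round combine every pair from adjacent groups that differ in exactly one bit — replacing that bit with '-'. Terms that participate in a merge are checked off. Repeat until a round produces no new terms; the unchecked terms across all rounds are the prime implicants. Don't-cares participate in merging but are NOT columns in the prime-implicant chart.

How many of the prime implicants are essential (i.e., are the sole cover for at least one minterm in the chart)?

7

Round 0: 000111 001001✓ 010001✓ 010011✓ 011100 100001✓ 101001✓ 101011✓ 101101✓ 110000✓ 110001✓ 110011✓ 110101✓ 111000✓ 111001✓ 111011✓ 111111✓
Round 1: -01001 -10001✓ -10011✓ 0100-1✓ 1-0001✓ 1-1001✓ 1-1011✓ 10-001✓ 101-01 1010-1✓ 11-000✓ 11-001✓ 11-011✓ 110-01 1100-1✓ 11000-✓ 111-11 1110-1✓ 11100-✓
Round 2: -100-1 1--001 1-10-1 11-0-1 11-00-
PIs = {-01001, -100-1, 000111, 011100, 1--001, 1-10-1, 101-01, 11-0-1, 11-00-, 110-01, 111-11}
Coverage chart:
  m17: -100-1 ←essential
  m19: -100-1 ←essential
  m28: 011100 ←essential
  m33: 1--001 ←essential
  m41: -01001,1--001,1-10-1,101-01
  m45: 101-01 ←essential
  m48: 11-00- ←essential
  m49: -100-1,1--001,11-0-1,11-00-,110-01
  m51: -100-1,11-0-1
  m53: 110-01 ←essential
  m56: 11-00- ←essential
  m59: 1-10-1,11-0-1,111-11
  m63: 111-11 ←essential
Essential: -100-1, 011100, 1--001, 101-01, 11-00-, 110-01, 111-11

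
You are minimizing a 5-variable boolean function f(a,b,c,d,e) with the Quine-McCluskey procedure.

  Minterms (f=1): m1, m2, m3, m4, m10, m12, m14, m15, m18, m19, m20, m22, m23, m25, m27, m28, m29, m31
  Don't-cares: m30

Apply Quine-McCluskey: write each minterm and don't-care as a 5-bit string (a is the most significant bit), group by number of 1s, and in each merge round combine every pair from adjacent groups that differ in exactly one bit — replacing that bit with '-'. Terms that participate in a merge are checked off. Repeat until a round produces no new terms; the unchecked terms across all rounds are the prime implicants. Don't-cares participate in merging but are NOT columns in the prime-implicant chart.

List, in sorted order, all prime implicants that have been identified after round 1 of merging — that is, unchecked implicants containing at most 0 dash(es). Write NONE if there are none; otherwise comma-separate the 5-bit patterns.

NONE

Round 0: 00001✓ 00010✓ 00011✓ 00100✓ 01010✓ 01100✓ 01110✓ 01111✓ 10010✓ 10011✓ 10100✓ 10110✓ 10111✓ 11001✓ 11011✓ 11100✓ 11101✓ 11110✓ 11111✓
Round 1: -0010✓ -0011✓ -0100✓ -1100✓ -1110✓ -1111✓ 0-010 0-100✓ 000-1 0001-✓ 01-10 011-0✓ 0111-✓ 1-011✓ 1-100✓ 1-110✓ 1-111✓ 10-10✓ 10-11✓ 1001-✓ 101-0✓ 1011-✓ 11-01✓ 11-11✓ 110-1✓ 111-0✓ 111-1✓ 1110-✓ 1111-✓
Round 2: --100 -001- -11-0 -111- 1--11 1-1-0 1-11- 10-1- 11--1 111--
PIs = {--100, -001-, -11-0, -111-, 0-010, 000-1, 01-10, 1--11, 1-1-0, 1-11-, 10-1-, 11--1, 111--}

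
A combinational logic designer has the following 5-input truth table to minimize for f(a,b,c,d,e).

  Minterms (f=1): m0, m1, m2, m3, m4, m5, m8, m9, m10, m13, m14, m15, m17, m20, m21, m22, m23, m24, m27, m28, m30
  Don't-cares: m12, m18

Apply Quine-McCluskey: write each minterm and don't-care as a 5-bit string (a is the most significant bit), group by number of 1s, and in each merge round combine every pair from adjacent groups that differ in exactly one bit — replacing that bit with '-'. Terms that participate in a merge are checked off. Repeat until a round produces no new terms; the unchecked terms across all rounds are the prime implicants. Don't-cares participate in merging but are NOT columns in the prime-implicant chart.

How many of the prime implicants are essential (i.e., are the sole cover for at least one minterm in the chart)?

[col 0] 00000*, 00001*, 00010*, 00011*, 00100*, 00101*, 01000*, 01001*, 01010*, 01100*, 01101*, 01110*, 01111*, 10001*, 10010*, 10100*, 10101*, 10110*, 10111*, 11000*, 11011, 11100*, 11110*
[col 1] -0001*, -0010, -0100*, -0101*, -1000*, -1100*, -1110*, 0-000*, 0-001*, 0-010*, 0-100*, 0-101*, 00-00*, 00-01*, 000-0*, 000-1*, 0000-*, 0001-*, 0010-*, 01-00*, 01-01*, 01-10*, 010-0*, 0100-*, 011-0*, 011-1*, 0110-*, 0111-*, 1-100*, 1-110*, 10-01*, 10-10, 101-0*, 101-1*, 1010-*, 1011-*, 11-00*, 111-0*
[col 2] --100, -0-01, -010-, -1-00, -11-0, 0--00*, 0--01*, 0-0-0, 0-00-*, 0-10-*, 00-0-*, 000--, 01--0, 01-0-*, 011--, 1-1-0, 101--
[col 3] 0--0-
Prime implicants: --100, -0-01, -0010, -010-, -1-00, -11-0, 0--0-, 0-0-0, 000--, 01--0, 011--, 1-1-0, 10-10, 101--, 11011
PI chart (minterm → PIs covering it):
  0 | 0--0-,0-0-0,000--
  1 | -0-01,0--0-,000--
  2 | -0010,0-0-0,000--
  3 | 000--  (sole → essential)
  4 | --100,-010-,0--0-
  5 | -0-01,-010-,0--0-
  8 | -1-00,0--0-,0-0-0,01--0
  9 | 0--0-  (sole → essential)
  10 | 0-0-0,01--0
  13 | 0--0-,011--
  14 | -11-0,01--0,011--
  15 | 011--  (sole → essential)
  17 | -0-01  (sole → essential)
  20 | --100,-010-,1-1-0,101--
  21 | -0-01,-010-,101--
  22 | 1-1-0,10-10,101--
  23 | 101--  (sole → essential)
  24 | -1-00  (sole → essential)
  27 | 11011  (sole → essential)
  28 | --100,-1-00,-11-0,1-1-0
  30 | -11-0,1-1-0
Essential prime implicants: -0-01, -1-00, 0--0-, 000--, 011--, 101--, 11011

7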